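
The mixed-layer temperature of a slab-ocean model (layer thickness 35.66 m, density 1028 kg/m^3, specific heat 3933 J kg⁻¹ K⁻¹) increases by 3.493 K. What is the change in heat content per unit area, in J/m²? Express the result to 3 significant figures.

5.04×10^8

Areal heat capacity C = ρ c_p D = 1028 × 3933 × 35.66 = 1.44×10^8 J/(m²·K).
ΔQ = C ΔT = 1.44×10^8 × 3.493 = 5.04×10^8 J/m².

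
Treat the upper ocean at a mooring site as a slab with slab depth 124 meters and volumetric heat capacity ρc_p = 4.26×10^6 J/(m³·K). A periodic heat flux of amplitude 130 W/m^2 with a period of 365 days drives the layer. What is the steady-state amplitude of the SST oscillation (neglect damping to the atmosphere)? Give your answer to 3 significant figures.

Areal heat capacity C = ρc_p × D = 4.26×10^6 × 124 = 5.28×10^8 J/(m²·K).
Angular frequency ω = 2π / T = 2π / 3.15×10^7 s = 1.99×10^-7 s⁻¹.
Cω = 5.28×10^8 × 1.99×10^-7 = 105 W/(m²·K).
Amplitude A = F₀ / (Cω) = 130 / 105 = 1.24 K.

1.24 K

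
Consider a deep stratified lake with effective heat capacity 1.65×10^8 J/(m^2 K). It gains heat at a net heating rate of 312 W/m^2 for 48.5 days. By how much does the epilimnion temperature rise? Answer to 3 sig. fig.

7.92 K

Areal heat capacity C = 1.65×10^8 J/(m^2 K) (given).
Net heat input Q = F Δt = 312 × (48.5 days × 86400 s/day) = 1.31×10^9 J/m².
ΔT = Q / C = 1.31×10^9 / 1.65×10^8 = 7.92 K.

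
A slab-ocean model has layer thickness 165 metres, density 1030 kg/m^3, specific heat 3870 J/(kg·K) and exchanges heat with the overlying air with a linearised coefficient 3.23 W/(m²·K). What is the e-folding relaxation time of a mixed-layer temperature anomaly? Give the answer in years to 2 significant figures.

Areal heat capacity C = ρ c_p D = 1030 × 3870 × 165 = 6.58×10^8 J/(m^2 K).
Relaxation time τ = C / λ = 6.58×10^8 / 3.23 = 2.04×10^8 s.
In years: 2.04×10^8 s / (3.156×10^7 s/year) = 6.45 years.

6.5 years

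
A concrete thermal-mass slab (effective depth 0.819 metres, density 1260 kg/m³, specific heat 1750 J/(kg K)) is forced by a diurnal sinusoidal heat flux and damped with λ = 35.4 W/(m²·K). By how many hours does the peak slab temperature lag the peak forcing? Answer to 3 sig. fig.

4.99 hours

Areal heat capacity C = ρ c_p D = 1260 × 1750 × 0.819 = 1.81×10^6 J/(m^2 K).
ω = 2π / 86400 s = 7.27×10^-5 s⁻¹.
Phase lag φ = arctan(Cω/λ) = arctan(131/35.4) = 1.31 rad.
Time lag = φ / ω = 1.31 / 7.27×10^-5 = 18000 s = 4.99 hours.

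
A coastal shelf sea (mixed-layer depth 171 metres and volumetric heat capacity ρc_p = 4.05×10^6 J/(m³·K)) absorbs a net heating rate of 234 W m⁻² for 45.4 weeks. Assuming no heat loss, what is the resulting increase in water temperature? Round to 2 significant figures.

Areal heat capacity C = ρc_p × D = 4.05×10^6 × 171 = 6.93×10^8 J/(m^2 K).
Net heat input Q = F Δt = 234 × (45.4 weeks × 6.048×10^5 s/week) = 6.43×10^9 J/m².
ΔT = Q / C = 6.43×10^9 / 6.93×10^8 = 9.28 K.

9.3 K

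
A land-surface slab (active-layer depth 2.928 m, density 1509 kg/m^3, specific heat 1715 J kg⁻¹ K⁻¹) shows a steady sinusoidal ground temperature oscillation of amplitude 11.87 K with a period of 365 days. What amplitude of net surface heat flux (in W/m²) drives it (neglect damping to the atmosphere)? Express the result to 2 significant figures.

Areal heat capacity C = ρ c_p D = 1509 × 1715 × 2.928 = 7.58×10^6 J/(m^2 K).
ω = 2π / 3.15×10^7 s = 1.99×10^-7 s⁻¹.
Cω = 7.58×10^6 × 1.99×10^-7 = 1.51 W/(m²·K).
F₀ = A × Cω = 11.87 × 1.51 = 17.9 W/m².

18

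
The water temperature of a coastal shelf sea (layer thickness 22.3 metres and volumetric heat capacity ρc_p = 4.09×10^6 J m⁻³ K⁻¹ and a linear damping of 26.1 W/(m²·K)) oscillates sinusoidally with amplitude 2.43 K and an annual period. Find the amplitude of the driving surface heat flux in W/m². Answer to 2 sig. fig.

Areal heat capacity C = ρc_p × D = 4.09×10^6 × 22.3 = 9.12×10^7 J m⁻² K⁻¹.
ω = 2π / 3.15×10^7 s = 1.99×10^-7 s⁻¹.
√((Cω)² + λ²) = √((18.2)² + 26.1²) = 31.8 W/(m²·K).
F₀ = A × √((Cω)²+λ²) = 2.43 × 31.8 = 77.3 W/m².

77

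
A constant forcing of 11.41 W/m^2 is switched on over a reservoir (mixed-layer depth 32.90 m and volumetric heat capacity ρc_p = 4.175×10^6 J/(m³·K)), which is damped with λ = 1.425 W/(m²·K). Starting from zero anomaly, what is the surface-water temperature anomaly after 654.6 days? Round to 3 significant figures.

Areal heat capacity C = ρc_p × D = 4.175×10^6 × 32.90 = 1.37×10^8 J/(m^2 K).
τ = C / λ = 1.37×10^8 / 1.425 = 9.64×10^7 s.
Equilibrium anomaly ΔT_eq = F / λ = 11.41 / 1.425 = 8.01 K.
t = 654.6 days = 5.66×10^7 s, so t/τ = 0.587.
ΔT(t) = ΔT_eq (1 − e^(−t/τ)) = 8.01 × (1 − e^−0.587) = 3.55 K.

3.55 K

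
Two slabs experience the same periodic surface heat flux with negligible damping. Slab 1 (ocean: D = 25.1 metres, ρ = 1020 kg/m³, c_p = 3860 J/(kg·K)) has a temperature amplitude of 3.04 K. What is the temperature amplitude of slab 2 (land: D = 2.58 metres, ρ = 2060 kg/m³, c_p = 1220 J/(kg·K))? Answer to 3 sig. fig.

46.3 K

C_ocean = 9.88×10^7 J/(m²·K); C_land = 6.48×10^6 J/(m²·K).
A ∝ 1/C ⇒ A_land = A_ocean × C_ocean/C_land = 3.04 × 15.2 = 46.3 K.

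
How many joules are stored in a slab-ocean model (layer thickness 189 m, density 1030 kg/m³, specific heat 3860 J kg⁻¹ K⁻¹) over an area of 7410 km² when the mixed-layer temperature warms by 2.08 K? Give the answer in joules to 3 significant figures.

Areal heat capacity C = ρ c_p D = 1030 × 3860 × 189 = 7.51×10^8 J/(m²·K).
Heat per unit area: q = C ΔT = 7.51×10^8 × 2.08 = 1.56×10^9 J/m².
Total heat: Q = q × A = 1.56×10^9 × (7410 × 10⁶ m²) = 1.16×10^19 J.

1.16×10^19 J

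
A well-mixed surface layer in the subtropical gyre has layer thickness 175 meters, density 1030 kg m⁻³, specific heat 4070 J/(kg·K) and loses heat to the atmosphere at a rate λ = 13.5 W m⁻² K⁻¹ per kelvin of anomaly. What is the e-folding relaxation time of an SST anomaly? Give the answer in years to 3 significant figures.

1.72 years

Areal heat capacity C = ρ c_p D = 1030 × 4070 × 175 = 7.34×10^8 J/(m^2 K).
Relaxation time τ = C / λ = 7.34×10^8 / 13.5 = 5.43×10^7 s.
In years: 5.43×10^7 s / (3.156×10^7 s/year) = 1.72 years.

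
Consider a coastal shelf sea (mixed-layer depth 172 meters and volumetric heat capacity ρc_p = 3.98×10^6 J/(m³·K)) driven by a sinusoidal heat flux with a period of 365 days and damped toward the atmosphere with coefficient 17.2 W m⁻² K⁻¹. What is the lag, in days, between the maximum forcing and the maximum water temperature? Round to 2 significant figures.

Areal heat capacity C = ρc_p × D = 3.98×10^6 × 172 = 6.85×10^8 J/(m^2 K).
ω = 2π / 3.15×10^7 s = 1.99×10^-7 s⁻¹.
Phase lag φ = arctan(Cω/λ) = arctan(136/17.2) = 1.45 rad.
Time lag = φ / ω = 1.45 / 1.99×10^-7 = 7.25×10^6 s = 84.0 days.

84 days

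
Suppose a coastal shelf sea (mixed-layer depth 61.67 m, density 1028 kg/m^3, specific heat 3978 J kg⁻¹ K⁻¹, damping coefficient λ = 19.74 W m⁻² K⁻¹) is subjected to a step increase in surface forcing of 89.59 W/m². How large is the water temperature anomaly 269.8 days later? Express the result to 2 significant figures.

3.8 K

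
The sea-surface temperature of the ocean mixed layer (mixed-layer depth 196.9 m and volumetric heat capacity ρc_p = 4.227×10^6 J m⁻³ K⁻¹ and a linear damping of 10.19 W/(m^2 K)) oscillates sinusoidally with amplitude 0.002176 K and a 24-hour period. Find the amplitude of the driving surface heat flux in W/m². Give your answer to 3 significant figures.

132

Areal heat capacity C = ρc_p × D = 4.227×10^6 × 196.9 = 8.32×10^8 J m⁻² K⁻¹.
ω = 2π / 86400 s = 7.27×10^-5 s⁻¹.
√((Cω)² + λ²) = √((60500)² + 10.19²) = 60500 W/(m²·K).
F₀ = A × √((Cω)²+λ²) = 0.002176 × 60500 = 132 W/m².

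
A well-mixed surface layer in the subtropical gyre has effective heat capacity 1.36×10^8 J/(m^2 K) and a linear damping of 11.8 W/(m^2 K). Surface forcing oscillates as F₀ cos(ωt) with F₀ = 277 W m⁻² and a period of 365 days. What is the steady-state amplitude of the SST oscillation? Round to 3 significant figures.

9.37 K

Areal heat capacity C = 1.36×10^8 J/(m^2 K) (given).
Angular frequency ω = 2π / T = 2π / 3.15×10^7 s = 1.99×10^-7 s⁻¹.
√((Cω)² + λ²) = √((27.1)² + 11.8²) = 29.6 W/(m²·K).
Amplitude A = F₀ / √((Cω)²+λ²) = 277 / 29.6 = 9.37 K.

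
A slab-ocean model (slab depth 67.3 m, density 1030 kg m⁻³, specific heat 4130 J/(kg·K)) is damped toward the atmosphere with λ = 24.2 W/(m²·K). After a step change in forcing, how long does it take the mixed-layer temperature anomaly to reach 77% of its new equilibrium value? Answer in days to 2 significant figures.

200 days

Areal heat capacity C = ρ c_p D = 1030 × 4130 × 67.3 = 2.86×10^8 J m⁻² K⁻¹.
τ = C / λ = 2.86×10^8 / 24.2 = 1.18×10^7 s.
Fraction reached: 1 − e^(−t/τ) = 0.77 ⇒ t = −τ ln(1 − 0.77) = τ × 1.47.
t = 1.74×10^7 s = 201 days.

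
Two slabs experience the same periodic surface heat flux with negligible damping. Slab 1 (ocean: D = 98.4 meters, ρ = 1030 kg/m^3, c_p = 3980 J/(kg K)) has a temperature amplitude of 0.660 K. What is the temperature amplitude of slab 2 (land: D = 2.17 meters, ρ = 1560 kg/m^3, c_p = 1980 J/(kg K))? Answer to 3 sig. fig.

C_ocean = 4.03×10^8 J/(m²·K); C_land = 6.70×10^6 J/(m²·K).
A ∝ 1/C ⇒ A_land = A_ocean × C_ocean/C_land = 0.660 × 60.2 = 39.7 K.

39.7 K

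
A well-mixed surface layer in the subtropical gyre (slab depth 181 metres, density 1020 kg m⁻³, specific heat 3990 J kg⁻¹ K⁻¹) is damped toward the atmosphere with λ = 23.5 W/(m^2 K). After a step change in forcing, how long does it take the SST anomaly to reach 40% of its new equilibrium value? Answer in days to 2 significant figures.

190 days

Areal heat capacity C = ρ c_p D = 1020 × 3990 × 181 = 7.37×10^8 J m⁻² K⁻¹.
τ = C / λ = 7.37×10^8 / 23.5 = 3.13×10^7 s.
Fraction reached: 1 − e^(−t/τ) = 0.40 ⇒ t = −τ ln(1 − 0.40) = τ × 0.511.
t = 1.60×10^7 s = 185 days.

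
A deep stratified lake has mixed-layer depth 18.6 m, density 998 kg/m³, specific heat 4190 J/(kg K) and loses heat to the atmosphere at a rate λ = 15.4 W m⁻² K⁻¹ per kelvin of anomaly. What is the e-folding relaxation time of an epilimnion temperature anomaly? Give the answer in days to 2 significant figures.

Areal heat capacity C = ρ c_p D = 998 × 4190 × 18.6 = 7.78×10^7 J/(m^2 K).
Relaxation time τ = C / λ = 7.78×10^7 / 15.4 = 5.05×10^6 s.
In days: 5.05×10^6 s / (86400 s/day) = 58.5 days.

58 days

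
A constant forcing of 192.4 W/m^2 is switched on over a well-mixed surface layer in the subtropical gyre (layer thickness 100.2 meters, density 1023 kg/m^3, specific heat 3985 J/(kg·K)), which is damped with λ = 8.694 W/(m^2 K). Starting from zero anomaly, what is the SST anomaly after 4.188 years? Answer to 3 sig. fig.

20.8 K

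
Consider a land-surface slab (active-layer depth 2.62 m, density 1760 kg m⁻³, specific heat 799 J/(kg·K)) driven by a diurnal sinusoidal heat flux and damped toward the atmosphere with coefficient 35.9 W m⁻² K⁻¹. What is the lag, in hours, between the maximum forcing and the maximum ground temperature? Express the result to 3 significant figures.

Areal heat capacity C = ρ c_p D = 1760 × 799 × 2.62 = 3.68×10^6 J/(m^2 K).
ω = 2π / 86400 s = 7.27×10^-5 s⁻¹.
Phase lag φ = arctan(Cω/λ) = arctan(268/35.9) = 1.44 rad.
Time lag = φ / ω = 1.44 / 7.27×10^-5 = 19800 s = 5.49 hours.

5.49 hours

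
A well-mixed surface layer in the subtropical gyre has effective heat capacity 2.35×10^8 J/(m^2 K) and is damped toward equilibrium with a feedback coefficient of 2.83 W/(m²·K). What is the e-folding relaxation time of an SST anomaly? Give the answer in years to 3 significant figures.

2.63 years

Areal heat capacity C = 2.35×10^8 J/(m^2 K) (given).
Relaxation time τ = C / λ = 2.35×10^8 / 2.83 = 8.30×10^7 s.
In years: 8.30×10^7 s / (3.156×10^7 s/year) = 2.63 years.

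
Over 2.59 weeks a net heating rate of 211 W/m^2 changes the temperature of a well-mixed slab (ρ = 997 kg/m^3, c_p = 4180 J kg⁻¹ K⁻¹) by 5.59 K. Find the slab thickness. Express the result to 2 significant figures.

Heat input Q = F Δt = 211 × 1.57×10^6 s = 3.31×10^8 J/m².
Required areal heat capacity C = Q / ΔT = 5.91×10^7 J/(m²·K).
Depth D = C / (ρ c_p) = 5.91×10^7 / (997 × 4180) = 14.2 m.

14 m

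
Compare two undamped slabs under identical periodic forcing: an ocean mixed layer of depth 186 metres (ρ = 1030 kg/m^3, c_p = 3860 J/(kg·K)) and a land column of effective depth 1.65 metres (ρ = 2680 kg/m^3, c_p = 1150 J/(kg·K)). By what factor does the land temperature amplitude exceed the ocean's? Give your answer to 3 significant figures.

145

C_ocean = 1030 × 3860 × 186 = 7.39×10^8 J/(m²·K).
C_land = 2680 × 1150 × 1.65 = 5.09×10^6 J/(m²·K).
Undamped amplitude ∝ 1/C, so A_land/A_ocean = C_ocean/C_land = 145.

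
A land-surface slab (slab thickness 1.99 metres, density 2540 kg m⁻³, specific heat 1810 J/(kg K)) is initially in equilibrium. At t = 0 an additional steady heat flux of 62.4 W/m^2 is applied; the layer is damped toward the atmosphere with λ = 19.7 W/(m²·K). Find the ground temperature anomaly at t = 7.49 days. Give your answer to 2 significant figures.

Areal heat capacity C = ρ c_p D = 2540 × 1810 × 1.99 = 9.15×10^6 J/(m²·K).
τ = C / λ = 9.15×10^6 / 19.7 = 4.64×10^5 s.
Equilibrium anomaly ΔT_eq = F / λ = 62.4 / 19.7 = 3.17 K.
t = 7.49 days = 6.47×10^5 s, so t/τ = 1.39.
ΔT(t) = ΔT_eq (1 − e^(−t/τ)) = 3.17 × (1 − e^−1.39) = 2.38 K.

2.4 K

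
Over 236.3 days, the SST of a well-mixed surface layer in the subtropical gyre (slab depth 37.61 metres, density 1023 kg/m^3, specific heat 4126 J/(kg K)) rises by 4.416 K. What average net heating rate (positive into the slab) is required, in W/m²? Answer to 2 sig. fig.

34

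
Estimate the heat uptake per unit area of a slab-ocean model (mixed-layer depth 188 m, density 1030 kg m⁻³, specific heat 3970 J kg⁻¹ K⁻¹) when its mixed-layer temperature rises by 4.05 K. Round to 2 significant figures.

3.1×10^9

Areal heat capacity C = ρ c_p D = 1030 × 3970 × 188 = 7.69×10^8 J m⁻² K⁻¹.
ΔQ = C ΔT = 7.69×10^8 × 4.05 = 3.11×10^9 J/m².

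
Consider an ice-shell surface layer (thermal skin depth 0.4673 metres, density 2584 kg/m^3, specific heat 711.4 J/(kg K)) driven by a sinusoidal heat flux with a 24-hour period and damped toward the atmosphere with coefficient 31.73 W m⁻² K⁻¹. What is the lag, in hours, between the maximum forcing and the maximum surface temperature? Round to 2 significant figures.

Areal heat capacity C = ρ c_p D = 2584 × 711.4 × 0.4673 = 8.59×10^5 J/(m^2 K).
ω = 2π / 86400 s = 7.27×10^-5 s⁻¹.
Phase lag φ = arctan(Cω/λ) = arctan(62.5/31.73) = 1.10 rad.
Time lag = φ / ω = 1.10 / 7.27×10^-5 = 15100 s = 4.20 hours.

4.2 hours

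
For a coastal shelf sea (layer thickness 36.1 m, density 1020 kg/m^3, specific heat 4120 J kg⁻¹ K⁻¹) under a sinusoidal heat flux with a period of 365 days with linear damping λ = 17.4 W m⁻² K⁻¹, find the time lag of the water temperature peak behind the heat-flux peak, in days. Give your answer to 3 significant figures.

60.9 days

Areal heat capacity C = ρ c_p D = 1020 × 4120 × 36.1 = 1.52×10^8 J m⁻² K⁻¹.
ω = 2π / 3.15×10^7 s = 1.99×10^-7 s⁻¹.
Phase lag φ = arctan(Cω/λ) = arctan(30.2/17.4) = 1.05 rad.
Time lag = φ / ω = 1.05 / 1.99×10^-7 = 5.26×10^6 s = 60.9 days.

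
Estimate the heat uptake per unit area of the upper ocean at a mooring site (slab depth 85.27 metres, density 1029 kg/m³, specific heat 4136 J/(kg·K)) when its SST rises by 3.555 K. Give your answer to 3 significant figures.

1.29×10^9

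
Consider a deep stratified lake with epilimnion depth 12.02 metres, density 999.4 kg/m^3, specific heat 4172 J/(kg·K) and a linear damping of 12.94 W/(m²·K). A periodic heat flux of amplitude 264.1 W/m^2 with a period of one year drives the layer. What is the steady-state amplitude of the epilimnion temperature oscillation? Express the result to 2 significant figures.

16 K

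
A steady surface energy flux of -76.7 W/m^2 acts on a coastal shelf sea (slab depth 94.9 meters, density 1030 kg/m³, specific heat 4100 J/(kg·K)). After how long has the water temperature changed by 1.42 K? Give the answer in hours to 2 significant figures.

Areal heat capacity C = ρ c_p D = 1030 × 4100 × 94.9 = 4.01×10^8 J m⁻² K⁻¹.
Time required: Δt = C ΔT / F = 4.01×10^8 × -1.42 / -76.7 = 7.42×10^6 s.
In hours: 7.42×10^6 s / (3600 s/hour) = 2060 hours.

2100 hours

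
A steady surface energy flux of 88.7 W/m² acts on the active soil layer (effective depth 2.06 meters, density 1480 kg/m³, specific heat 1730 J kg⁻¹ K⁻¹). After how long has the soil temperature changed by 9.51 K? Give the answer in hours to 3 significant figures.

157 hours

Areal heat capacity C = ρ c_p D = 1480 × 1730 × 2.06 = 5.27×10^6 J/(m^2 K).
Time required: Δt = C ΔT / F = 5.27×10^6 × 9.51 / 88.7 = 5.65×10^5 s.
In hours: 5.65×10^5 s / (3600 s/hour) = 157 hours.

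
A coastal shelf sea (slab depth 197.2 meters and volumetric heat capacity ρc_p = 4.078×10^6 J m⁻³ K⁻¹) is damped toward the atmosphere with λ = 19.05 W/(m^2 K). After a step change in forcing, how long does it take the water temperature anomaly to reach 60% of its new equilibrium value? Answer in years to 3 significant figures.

1.23 years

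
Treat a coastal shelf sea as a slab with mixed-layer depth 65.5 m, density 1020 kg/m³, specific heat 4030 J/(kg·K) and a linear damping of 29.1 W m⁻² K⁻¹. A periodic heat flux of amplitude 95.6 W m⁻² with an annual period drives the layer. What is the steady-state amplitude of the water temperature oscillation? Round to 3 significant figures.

1.57 K

Areal heat capacity C = ρ c_p D = 1020 × 4030 × 65.5 = 2.69×10^8 J m⁻² K⁻¹.
Angular frequency ω = 2π / T = 2π / 3.15×10^7 s = 1.99×10^-7 s⁻¹.
√((Cω)² + λ²) = √((53.6)² + 29.1²) = 61.0 W/(m²·K).
Amplitude A = F₀ / √((Cω)²+λ²) = 95.6 / 61.0 = 1.57 K.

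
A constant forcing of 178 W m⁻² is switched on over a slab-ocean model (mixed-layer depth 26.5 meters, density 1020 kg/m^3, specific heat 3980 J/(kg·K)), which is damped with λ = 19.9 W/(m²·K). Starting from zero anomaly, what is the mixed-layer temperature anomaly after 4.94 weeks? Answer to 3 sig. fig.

Areal heat capacity C = ρ c_p D = 1020 × 3980 × 26.5 = 1.08×10^8 J/(m²·K).
τ = C / λ = 1.08×10^8 / 19.9 = 5.41×10^6 s.
Equilibrium anomaly ΔT_eq = F / λ = 178 / 19.9 = 8.94 K.
t = 4.94 weeks = 2.99×10^6 s, so t/τ = 0.553.
ΔT(t) = ΔT_eq (1 − e^(−t/τ)) = 8.94 × (1 − e^−0.553) = 3.80 K.

3.80 K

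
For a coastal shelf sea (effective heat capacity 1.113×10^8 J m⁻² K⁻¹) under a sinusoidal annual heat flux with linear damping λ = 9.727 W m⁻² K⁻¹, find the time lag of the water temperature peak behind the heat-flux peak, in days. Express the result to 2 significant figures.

Areal heat capacity C = 1.113×10^8 J m⁻² K⁻¹ (given).
ω = 2π / 3.15×10^7 s = 1.99×10^-7 s⁻¹.
Phase lag φ = arctan(Cω/λ) = arctan(22.2/9.727) = 1.16 rad.
Time lag = φ / ω = 1.16 / 1.99×10^-7 = 5.81×10^6 s = 67.2 days.

67 days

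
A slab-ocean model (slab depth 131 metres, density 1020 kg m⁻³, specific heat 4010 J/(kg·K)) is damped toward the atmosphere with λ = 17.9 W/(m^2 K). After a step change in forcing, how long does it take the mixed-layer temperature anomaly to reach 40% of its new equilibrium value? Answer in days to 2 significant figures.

Areal heat capacity C = ρ c_p D = 1020 × 4010 × 131 = 5.36×10^8 J m⁻² K⁻¹.
τ = C / λ = 5.36×10^8 / 17.9 = 2.99×10^7 s.
Fraction reached: 1 − e^(−t/τ) = 0.40 ⇒ t = −τ ln(1 − 0.40) = τ × 0.511.
t = 1.53×10^7 s = 177 days.

180 days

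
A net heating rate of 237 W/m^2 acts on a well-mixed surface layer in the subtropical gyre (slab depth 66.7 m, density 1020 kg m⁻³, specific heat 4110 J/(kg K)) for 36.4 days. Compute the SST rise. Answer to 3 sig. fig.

Areal heat capacity C = ρ c_p D = 1020 × 4110 × 66.7 = 2.80×10^8 J/(m^2 K).
Net heat input Q = F Δt = 237 × (36.4 days × 86400 s/day) = 7.45×10^8 J/m².
ΔT = Q / C = 7.45×10^8 / 2.80×10^8 = 2.67 K.

2.67 K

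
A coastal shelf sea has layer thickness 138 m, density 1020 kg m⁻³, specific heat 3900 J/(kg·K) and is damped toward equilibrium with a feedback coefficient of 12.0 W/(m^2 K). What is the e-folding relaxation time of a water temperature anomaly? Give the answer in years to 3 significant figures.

Areal heat capacity C = ρ c_p D = 1020 × 3900 × 138 = 5.49×10^8 J/(m²·K).
Relaxation time τ = C / λ = 5.49×10^8 / 12.0 = 4.57×10^7 s.
In years: 4.57×10^7 s / (3.156×10^7 s/year) = 1.45 years.

1.45 years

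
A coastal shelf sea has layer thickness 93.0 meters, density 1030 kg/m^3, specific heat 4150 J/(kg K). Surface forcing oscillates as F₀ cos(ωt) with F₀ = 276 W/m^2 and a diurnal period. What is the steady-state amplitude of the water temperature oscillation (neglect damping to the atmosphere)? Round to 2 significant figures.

Areal heat capacity C = ρ c_p D = 1030 × 4150 × 93.0 = 3.98×10^8 J/(m²·K).
Angular frequency ω = 2π / T = 2π / 86400 s = 7.27×10^-5 s⁻¹.
Cω = 3.98×10^8 × 7.27×10^-5 = 28900 W/(m²·K).
Amplitude A = F₀ / (Cω) = 276 / 28900 = 0.00955 K.

0.0095 K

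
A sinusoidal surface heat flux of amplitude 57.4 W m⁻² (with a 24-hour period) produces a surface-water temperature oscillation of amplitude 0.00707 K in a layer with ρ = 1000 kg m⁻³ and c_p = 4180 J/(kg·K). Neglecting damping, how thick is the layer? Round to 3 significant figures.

26.7 m

ω = 2π / 86400 s = 7.27×10^-5 s⁻¹.
Required C = F₀ / (A ω) = 57.4 / (0.00707 × 7.27×10^-5) = 1.12×10^8 J/(m²·K).
D = C / (ρ c_p) = 1.12×10^8 / (1000 × 4180) = 26.7 m.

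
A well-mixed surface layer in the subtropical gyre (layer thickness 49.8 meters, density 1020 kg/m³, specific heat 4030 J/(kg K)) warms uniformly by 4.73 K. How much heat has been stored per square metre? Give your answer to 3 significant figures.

9.68×10^8

Areal heat capacity C = ρ c_p D = 1020 × 4030 × 49.8 = 2.05×10^8 J/(m^2 K).
ΔQ = C ΔT = 2.05×10^8 × 4.73 = 9.68×10^8 J/m².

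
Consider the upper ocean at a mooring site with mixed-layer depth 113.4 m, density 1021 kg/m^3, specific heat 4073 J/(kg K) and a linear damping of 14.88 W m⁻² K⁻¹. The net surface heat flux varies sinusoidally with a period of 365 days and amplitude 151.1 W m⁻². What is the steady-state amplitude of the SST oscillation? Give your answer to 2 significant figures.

Areal heat capacity C = ρ c_p D = 1021 × 4073 × 113.4 = 4.72×10^8 J/(m^2 K).
Angular frequency ω = 2π / T = 2π / 3.15×10^7 s = 1.99×10^-7 s⁻¹.
√((Cω)² + λ²) = √((94.0)² + 14.88²) = 95.1 W/(m²·K).
Amplitude A = F₀ / √((Cω)²+λ²) = 151.1 / 95.1 = 1.59 K.

1.6 K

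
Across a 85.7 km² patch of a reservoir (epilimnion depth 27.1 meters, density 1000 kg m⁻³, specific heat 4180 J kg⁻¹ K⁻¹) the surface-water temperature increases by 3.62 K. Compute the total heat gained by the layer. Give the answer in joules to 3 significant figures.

3.51×10^16 J

Areal heat capacity C = ρ c_p D = 1000 × 4180 × 27.1 = 1.13×10^8 J/(m²·K).
Heat per unit area: q = C ΔT = 1.13×10^8 × 3.62 = 4.10×10^8 J/m².
Total heat: Q = q × A = 4.10×10^8 × (85.7 × 10⁶ m²) = 3.51×10^16 J.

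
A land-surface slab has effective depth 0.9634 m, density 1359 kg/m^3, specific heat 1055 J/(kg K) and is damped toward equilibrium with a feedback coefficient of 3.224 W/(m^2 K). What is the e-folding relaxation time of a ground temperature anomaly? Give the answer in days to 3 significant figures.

Areal heat capacity C = ρ c_p D = 1359 × 1055 × 0.9634 = 1.38×10^6 J/(m^2 K).
Relaxation time τ = C / λ = 1.38×10^6 / 3.224 = 4.28×10^5 s.
In days: 4.28×10^5 s / (86400 s/day) = 4.96 days.

4.96 days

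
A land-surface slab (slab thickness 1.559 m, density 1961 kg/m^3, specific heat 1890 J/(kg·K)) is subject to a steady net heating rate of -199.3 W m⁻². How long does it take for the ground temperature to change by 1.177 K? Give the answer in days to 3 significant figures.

0.395 days

Areal heat capacity C = ρ c_p D = 1961 × 1890 × 1.559 = 5.78×10^6 J/(m^2 K).
Time required: Δt = C ΔT / F = 5.78×10^6 × -1.177 / -199.3 = 34100 s.
In days: 34100 s / (86400 s/day) = 0.395 days.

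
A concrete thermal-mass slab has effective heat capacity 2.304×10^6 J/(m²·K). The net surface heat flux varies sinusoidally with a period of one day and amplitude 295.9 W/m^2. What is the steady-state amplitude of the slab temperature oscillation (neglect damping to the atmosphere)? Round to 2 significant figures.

1.8 K

Areal heat capacity C = 2.304×10^6 J/(m²·K) (given).
Angular frequency ω = 2π / T = 2π / 86400 s = 7.27×10^-5 s⁻¹.
Cω = 2.30×10^6 × 7.27×10^-5 = 168 W/(m²·K).
Amplitude A = F₀ / (Cω) = 295.9 / 168 = 1.77 K.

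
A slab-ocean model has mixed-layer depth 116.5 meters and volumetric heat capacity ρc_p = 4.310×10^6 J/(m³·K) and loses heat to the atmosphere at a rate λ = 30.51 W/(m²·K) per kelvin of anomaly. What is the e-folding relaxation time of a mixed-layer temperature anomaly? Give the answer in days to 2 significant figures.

190 days

Areal heat capacity C = ρc_p × D = 4.310×10^6 × 116.5 = 5.02×10^8 J/(m²·K).
Relaxation time τ = C / λ = 5.02×10^8 / 30.51 = 1.65×10^7 s.
In days: 1.65×10^7 s / (86400 s/day) = 190 days.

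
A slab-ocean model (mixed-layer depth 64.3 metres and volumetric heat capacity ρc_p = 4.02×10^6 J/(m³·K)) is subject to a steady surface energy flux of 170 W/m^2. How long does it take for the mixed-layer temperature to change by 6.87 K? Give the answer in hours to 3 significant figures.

2900 hours

Areal heat capacity C = ρc_p × D = 4.02×10^6 × 64.3 = 2.58×10^8 J/(m^2 K).
Time required: Δt = C ΔT / F = 2.58×10^8 × 6.87 / 170 = 1.04×10^7 s.
In hours: 1.04×10^7 s / (3600 s/hour) = 2900 hours.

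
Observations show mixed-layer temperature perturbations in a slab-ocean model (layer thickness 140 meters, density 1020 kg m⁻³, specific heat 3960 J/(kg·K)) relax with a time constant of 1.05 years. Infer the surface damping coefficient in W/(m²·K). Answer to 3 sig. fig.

17.1

Areal heat capacity C = ρ c_p D = 1020 × 3960 × 140 = 5.65×10^8 J/(m²·K).
τ = 1.05 years = 3.31×10^7 s.
λ = C / τ = 5.65×10^8 / 3.31×10^7 = 17.1 W/(m²·K).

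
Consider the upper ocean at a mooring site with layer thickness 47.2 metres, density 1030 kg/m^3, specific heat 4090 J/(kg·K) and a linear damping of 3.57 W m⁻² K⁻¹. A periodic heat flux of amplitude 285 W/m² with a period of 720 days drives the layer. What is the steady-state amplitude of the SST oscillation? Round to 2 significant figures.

14 K

Areal heat capacity C = ρ c_p D = 1030 × 4090 × 47.2 = 1.99×10^8 J m⁻² K⁻¹.
Angular frequency ω = 2π / T = 2π / 6.22×10^7 s = 1.01×10^-7 s⁻¹.
√((Cω)² + λ²) = √((20.1)² + 3.57²) = 20.4 W/(m²·K).
Amplitude A = F₀ / √((Cω)²+λ²) = 285 / 20.4 = 14.0 K.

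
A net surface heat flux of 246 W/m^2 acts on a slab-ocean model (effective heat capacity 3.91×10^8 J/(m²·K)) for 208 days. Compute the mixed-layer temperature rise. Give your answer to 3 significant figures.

11.3 K

Areal heat capacity C = 3.91×10^8 J/(m²·K) (given).
Net heat input Q = F Δt = 246 × (208 days × 86400 s/day) = 4.42×10^9 J/m².
ΔT = Q / C = 4.42×10^9 / 3.91×10^8 = 11.3 K.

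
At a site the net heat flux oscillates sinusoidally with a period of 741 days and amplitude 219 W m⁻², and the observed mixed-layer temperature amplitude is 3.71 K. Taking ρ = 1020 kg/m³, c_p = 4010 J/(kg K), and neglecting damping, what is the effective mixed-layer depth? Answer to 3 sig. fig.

147 m

ω = 2π / 6.40×10^7 s = 9.81×10^-8 s⁻¹.
Required C = F₀ / (A ω) = 219 / (3.71 × 9.81×10^-8) = 6.01×10^8 J/(m²·K).
D = C / (ρ c_p) = 6.01×10^8 / (1020 × 4010) = 147 m.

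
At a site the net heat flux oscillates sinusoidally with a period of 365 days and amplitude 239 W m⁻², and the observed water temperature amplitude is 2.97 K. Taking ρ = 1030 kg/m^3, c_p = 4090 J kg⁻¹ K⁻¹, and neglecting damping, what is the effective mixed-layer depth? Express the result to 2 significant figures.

96 m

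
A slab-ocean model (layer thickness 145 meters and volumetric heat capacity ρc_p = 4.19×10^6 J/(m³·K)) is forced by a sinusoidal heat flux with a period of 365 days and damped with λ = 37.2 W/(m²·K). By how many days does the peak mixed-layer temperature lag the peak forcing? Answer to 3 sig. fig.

73.9 days

Areal heat capacity C = ρc_p × D = 4.19×10^6 × 145 = 6.08×10^8 J/(m^2 K).
ω = 2π / 3.15×10^7 s = 1.99×10^-7 s⁻¹.
Phase lag φ = arctan(Cω/λ) = arctan(121/37.2) = 1.27 rad.
Time lag = φ / ω = 1.27 / 1.99×10^-7 = 6.39×10^6 s = 73.9 days.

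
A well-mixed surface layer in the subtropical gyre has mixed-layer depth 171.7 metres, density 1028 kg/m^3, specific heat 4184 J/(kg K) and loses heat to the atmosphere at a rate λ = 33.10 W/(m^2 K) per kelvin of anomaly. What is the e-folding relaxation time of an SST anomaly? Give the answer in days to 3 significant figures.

Areal heat capacity C = ρ c_p D = 1028 × 4184 × 171.7 = 7.39×10^8 J/(m^2 K).
Relaxation time τ = C / λ = 7.39×10^8 / 33.10 = 2.23×10^7 s.
In days: 2.23×10^7 s / (86400 s/day) = 258 days.

258 days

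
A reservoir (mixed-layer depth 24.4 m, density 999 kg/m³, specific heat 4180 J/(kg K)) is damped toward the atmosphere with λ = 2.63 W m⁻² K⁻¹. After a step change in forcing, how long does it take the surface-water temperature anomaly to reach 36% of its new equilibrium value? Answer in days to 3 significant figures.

Areal heat capacity C = ρ c_p D = 999 × 4180 × 24.4 = 1.02×10^8 J/(m²·K).
τ = C / λ = 1.02×10^8 / 2.63 = 3.87×10^7 s.
Fraction reached: 1 − e^(−t/τ) = 0.36 ⇒ t = −τ ln(1 − 0.36) = τ × 0.446.
t = 1.73×10^7 s = 200 days.

200 days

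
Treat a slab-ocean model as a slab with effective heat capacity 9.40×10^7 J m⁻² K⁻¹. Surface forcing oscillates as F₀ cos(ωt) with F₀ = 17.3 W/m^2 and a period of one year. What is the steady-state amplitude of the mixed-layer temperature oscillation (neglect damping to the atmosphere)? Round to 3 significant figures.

0.924 K

Areal heat capacity C = 9.40×10^7 J m⁻² K⁻¹ (given).
Angular frequency ω = 2π / T = 2π / 3.15×10^7 s = 1.99×10^-7 s⁻¹.
Cω = 9.40×10^7 × 1.99×10^-7 = 18.7 W/(m²·K).
Amplitude A = F₀ / (Cω) = 17.3 / 18.7 = 0.924 K.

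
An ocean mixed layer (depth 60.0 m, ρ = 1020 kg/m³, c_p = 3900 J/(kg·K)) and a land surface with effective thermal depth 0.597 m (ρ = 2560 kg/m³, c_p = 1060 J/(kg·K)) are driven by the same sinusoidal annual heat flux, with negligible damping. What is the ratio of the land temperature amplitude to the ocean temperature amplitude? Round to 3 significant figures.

147

C_ocean = 1020 × 3900 × 60.0 = 2.39×10^8 J/(m²·K).
C_land = 2560 × 1060 × 0.597 = 1.62×10^6 J/(m²·K).
Undamped amplitude ∝ 1/C, so A_land/A_ocean = C_ocean/C_land = 147.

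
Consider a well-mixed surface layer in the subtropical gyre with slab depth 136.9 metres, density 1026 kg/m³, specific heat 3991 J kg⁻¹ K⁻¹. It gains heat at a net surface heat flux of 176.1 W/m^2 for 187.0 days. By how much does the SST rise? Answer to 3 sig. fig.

5.08 K

Areal heat capacity C = ρ c_p D = 1026 × 3991 × 136.9 = 5.61×10^8 J/(m^2 K).
Net heat input Q = F Δt = 176.1 × (187.0 days × 86400 s/day) = 2.85×10^9 J/m².
ΔT = Q / C = 2.85×10^9 / 5.61×10^8 = 5.08 K.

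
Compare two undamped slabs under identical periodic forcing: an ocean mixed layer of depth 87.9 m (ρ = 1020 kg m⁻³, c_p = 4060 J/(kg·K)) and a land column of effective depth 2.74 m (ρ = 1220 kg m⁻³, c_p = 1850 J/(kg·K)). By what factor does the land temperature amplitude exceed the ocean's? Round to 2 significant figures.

C_ocean = 1020 × 4060 × 87.9 = 3.64×10^8 J/(m²·K).
C_land = 1220 × 1850 × 2.74 = 6.18×10^6 J/(m²·K).
Undamped amplitude ∝ 1/C, so A_land/A_ocean = C_ocean/C_land = 58.9.

59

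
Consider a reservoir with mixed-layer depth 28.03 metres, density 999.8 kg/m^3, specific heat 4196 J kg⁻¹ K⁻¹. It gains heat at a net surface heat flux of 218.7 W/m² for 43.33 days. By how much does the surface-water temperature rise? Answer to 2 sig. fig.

Areal heat capacity C = ρ c_p D = 999.8 × 4196 × 28.03 = 1.18×10^8 J m⁻² K⁻¹.
Net heat input Q = F Δt = 218.7 × (43.33 days × 86400 s/day) = 8.19×10^8 J/m².
ΔT = Q / C = 8.19×10^8 / 1.18×10^8 = 6.96 K.

7.0 K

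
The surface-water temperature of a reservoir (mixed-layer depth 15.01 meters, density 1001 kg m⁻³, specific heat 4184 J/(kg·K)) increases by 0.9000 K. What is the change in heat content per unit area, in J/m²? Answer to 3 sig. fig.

Areal heat capacity C = ρ c_p D = 1001 × 4184 × 15.01 = 6.29×10^7 J/(m^2 K).
ΔQ = C ΔT = 6.29×10^7 × 0.9000 = 5.66×10^7 J/m².

5.66×10^7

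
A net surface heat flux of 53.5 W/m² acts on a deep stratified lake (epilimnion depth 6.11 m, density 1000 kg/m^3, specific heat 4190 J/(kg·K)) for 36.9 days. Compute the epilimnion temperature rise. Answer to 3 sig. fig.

Areal heat capacity C = ρ c_p D = 1000 × 4190 × 6.11 = 2.56×10^7 J/(m²·K).
Net heat input Q = F Δt = 53.5 × (36.9 days × 86400 s/day) = 1.71×10^8 J/m².
ΔT = Q / C = 1.71×10^8 / 2.56×10^7 = 6.66 K.

6.66 K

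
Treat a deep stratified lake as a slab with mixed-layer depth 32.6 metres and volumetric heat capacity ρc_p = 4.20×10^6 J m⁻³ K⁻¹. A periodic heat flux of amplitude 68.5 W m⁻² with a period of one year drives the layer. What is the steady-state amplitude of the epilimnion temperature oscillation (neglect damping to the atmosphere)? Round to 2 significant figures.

2.5 K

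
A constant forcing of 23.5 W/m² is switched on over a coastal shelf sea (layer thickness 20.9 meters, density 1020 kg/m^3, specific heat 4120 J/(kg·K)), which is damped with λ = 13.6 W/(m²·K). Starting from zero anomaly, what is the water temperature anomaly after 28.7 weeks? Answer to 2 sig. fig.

Areal heat capacity C = ρ c_p D = 1020 × 4120 × 20.9 = 8.78×10^7 J/(m^2 K).
τ = C / λ = 8.78×10^7 / 13.6 = 6.46×10^6 s.
Equilibrium anomaly ΔT_eq = F / λ = 23.5 / 13.6 = 1.73 K.
t = 28.7 weeks = 1.74×10^7 s, so t/τ = 2.69.
ΔT(t) = ΔT_eq (1 − e^(−t/τ)) = 1.73 × (1 − e^−2.69) = 1.61 K.

1.6 K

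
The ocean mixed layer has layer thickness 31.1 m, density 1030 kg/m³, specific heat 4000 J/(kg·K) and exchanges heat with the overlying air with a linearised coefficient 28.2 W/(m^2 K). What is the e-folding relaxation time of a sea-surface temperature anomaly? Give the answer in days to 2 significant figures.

53 days

Areal heat capacity C = ρ c_p D = 1030 × 4000 × 31.1 = 1.28×10^8 J/(m^2 K).
Relaxation time τ = C / λ = 1.28×10^8 / 28.2 = 4.54×10^6 s.
In days: 4.54×10^6 s / (86400 s/day) = 52.6 days.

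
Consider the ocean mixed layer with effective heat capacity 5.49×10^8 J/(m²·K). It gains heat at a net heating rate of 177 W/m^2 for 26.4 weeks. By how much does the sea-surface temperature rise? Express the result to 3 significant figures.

Areal heat capacity C = 5.49×10^8 J/(m²·K) (given).
Net heat input Q = F Δt = 177 × (26.4 weeks × 6.048×10^5 s/week) = 2.83×10^9 J/m².
ΔT = Q / C = 2.83×10^9 / 5.49×10^8 = 5.15 K.

5.15 K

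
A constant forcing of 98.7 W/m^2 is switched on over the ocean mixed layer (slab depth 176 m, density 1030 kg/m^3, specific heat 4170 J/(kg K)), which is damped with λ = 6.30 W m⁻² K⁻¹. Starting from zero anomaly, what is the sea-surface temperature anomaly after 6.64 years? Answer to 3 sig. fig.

12.9 K

Areal heat capacity C = ρ c_p D = 1030 × 4170 × 176 = 7.56×10^8 J/(m^2 K).
τ = C / λ = 7.56×10^8 / 6.30 = 1.20×10^8 s.
Equilibrium anomaly ΔT_eq = F / λ = 98.7 / 6.30 = 15.7 K.
t = 6.64 years = 2.10×10^8 s, so t/τ = 1.75.
ΔT(t) = ΔT_eq (1 − e^(−t/τ)) = 15.7 × (1 − e^−1.75) = 12.9 K.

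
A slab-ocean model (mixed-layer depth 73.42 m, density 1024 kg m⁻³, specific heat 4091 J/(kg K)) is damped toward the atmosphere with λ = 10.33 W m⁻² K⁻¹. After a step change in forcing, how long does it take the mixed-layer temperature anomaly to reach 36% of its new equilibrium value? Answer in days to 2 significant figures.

Areal heat capacity C = ρ c_p D = 1024 × 4091 × 73.42 = 3.08×10^8 J/(m^2 K).
τ = C / λ = 3.08×10^8 / 10.33 = 2.98×10^7 s.
Fraction reached: 1 − e^(−t/τ) = 0.36 ⇒ t = −τ ln(1 − 0.36) = τ × 0.446.
t = 1.33×10^7 s = 154 days.

150 days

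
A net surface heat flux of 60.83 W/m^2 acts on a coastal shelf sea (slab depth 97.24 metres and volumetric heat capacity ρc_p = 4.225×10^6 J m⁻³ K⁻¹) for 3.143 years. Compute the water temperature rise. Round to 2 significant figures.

Areal heat capacity C = ρc_p × D = 4.225×10^6 × 97.24 = 4.11×10^8 J m⁻² K⁻¹.
Net heat input Q = F Δt = 60.83 × (3.143 years × 3.156×10^7 s/year) = 6.03×10^9 J/m².
ΔT = Q / C = 6.03×10^9 / 4.11×10^8 = 14.7 K.

15 K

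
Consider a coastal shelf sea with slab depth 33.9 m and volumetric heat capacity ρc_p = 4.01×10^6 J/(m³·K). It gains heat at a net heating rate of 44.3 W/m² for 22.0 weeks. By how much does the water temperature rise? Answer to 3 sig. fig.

4.34 K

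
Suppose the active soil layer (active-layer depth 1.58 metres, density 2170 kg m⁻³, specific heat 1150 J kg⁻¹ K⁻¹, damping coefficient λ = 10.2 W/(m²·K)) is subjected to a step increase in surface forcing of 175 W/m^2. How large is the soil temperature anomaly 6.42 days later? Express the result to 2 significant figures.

Areal heat capacity C = ρ c_p D = 2170 × 1150 × 1.58 = 3.94×10^6 J/(m^2 K).
τ = C / λ = 3.94×10^6 / 10.2 = 3.87×10^5 s.
Equilibrium anomaly ΔT_eq = F / λ = 175 / 10.2 = 17.2 K.
t = 6.42 days = 5.55×10^5 s, so t/τ = 1.43.
ΔT(t) = ΔT_eq (1 − e^(−t/τ)) = 17.2 × (1 − e^−1.43) = 13.1 K.

13 K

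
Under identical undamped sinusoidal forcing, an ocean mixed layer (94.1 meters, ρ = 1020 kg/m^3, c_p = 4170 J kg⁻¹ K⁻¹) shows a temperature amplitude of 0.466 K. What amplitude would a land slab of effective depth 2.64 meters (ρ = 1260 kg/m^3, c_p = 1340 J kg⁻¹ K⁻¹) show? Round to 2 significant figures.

C_ocean = 4.00×10^8 J/(m²·K); C_land = 4.46×10^6 J/(m²·K).
A ∝ 1/C ⇒ A_land = A_ocean × C_ocean/C_land = 0.466 × 89.8 = 41.8 K.

42 K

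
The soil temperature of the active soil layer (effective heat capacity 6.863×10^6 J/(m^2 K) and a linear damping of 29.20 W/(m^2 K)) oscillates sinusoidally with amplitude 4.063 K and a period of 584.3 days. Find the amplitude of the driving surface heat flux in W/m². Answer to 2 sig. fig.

Areal heat capacity C = 6.863×10^6 J/(m^2 K) (given).
ω = 2π / 5.05×10^7 s = 1.24×10^-7 s⁻¹.
√((Cω)² + λ²) = √((0.854)² + 29.20²) = 29.2 W/(m²·K).
F₀ = A × √((Cω)²+λ²) = 4.063 × 29.2 = 119 W/m².

120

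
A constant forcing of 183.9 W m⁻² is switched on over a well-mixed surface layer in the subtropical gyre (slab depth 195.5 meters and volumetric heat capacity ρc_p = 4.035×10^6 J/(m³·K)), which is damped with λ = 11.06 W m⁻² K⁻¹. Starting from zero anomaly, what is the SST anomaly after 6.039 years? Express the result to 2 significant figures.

Areal heat capacity C = ρc_p × D = 4.035×10^6 × 195.5 = 7.89×10^8 J/(m^2 K).
τ = C / λ = 7.89×10^8 / 11.06 = 7.13×10^7 s.
Equilibrium anomaly ΔT_eq = F / λ = 183.9 / 11.06 = 16.6 K.
t = 6.039 years = 1.91×10^8 s, so t/τ = 2.67.
ΔT(t) = ΔT_eq (1 − e^(−t/τ)) = 16.6 × (1 − e^−2.67) = 15.5 K.

15 K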